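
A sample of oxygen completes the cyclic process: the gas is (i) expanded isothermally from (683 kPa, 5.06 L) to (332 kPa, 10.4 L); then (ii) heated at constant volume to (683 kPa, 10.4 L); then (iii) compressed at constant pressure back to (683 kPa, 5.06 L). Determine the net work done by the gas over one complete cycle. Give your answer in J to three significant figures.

Leg (i): W = PᵢVᵢ ln(V_f/Vᵢ) = (3456) ln(10.4/5.06) = 2490 J.
Leg (ii): W = 0.
Leg (iii): W = PΔV = (683)(5.06 − 10.4) = -3647 J.
W_net = 2490 − 3647 = -1157 J.

W_net ≈ -1160 J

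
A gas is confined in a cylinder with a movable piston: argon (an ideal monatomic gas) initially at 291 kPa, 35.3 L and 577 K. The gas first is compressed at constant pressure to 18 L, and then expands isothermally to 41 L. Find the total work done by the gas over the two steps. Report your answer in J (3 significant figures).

W_total ≈ -722 J

Step 1 (isobaric): W = PΔV = (291 kPa)(18 − 35.3 L) = -5034 J.
After step 1: P = 291 kPa, V = 18 L, T = 294.2 K.
Step 2 (isothermal): W = P₁V₁ ln(V₂/V₁) = (5238) ln(41/18) = 4312 J.
W_total = -5034 + 4312 = -722.4 J.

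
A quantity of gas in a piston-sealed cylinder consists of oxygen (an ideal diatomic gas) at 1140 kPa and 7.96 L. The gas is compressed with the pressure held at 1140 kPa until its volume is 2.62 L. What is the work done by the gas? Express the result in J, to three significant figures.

W ≈ -6090 J

Isobaric: W = P ΔV.
W = (1140 kPa)(2.62 − 7.96 L) = (1140)(-5.34) = -6088 J.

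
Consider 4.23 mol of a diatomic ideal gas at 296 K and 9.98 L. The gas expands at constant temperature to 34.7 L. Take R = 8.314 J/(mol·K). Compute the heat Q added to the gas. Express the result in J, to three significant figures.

Q ≈ 13000 J

Isothermal ⇒ ΔU = 0, so Q = W = nRT ln(V₂/V₁).
Q = (4.23)(8.314)(296) ln(34.7/9.98) = 10410 × 1.246 = 12972 J.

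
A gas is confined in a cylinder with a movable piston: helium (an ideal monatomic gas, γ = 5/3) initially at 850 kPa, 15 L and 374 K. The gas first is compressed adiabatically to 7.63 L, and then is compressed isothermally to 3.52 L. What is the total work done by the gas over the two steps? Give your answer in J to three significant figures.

Step 1 (adiabatic): W = (P₁V₁ − P₂V₂)/(γ−1) = (12750 − 20009)/0.667 = -10888 J.
After step 1: P = 2622 kPa, V = 7.63 L, T = 586.9 K.
Step 2 (isothermal): W = P₁V₁ ln(V₂/V₁) = (20009) ln(3.52/7.63) = -15479 J.
W_total = -10888 − 15479 = -26368 J.

W_total ≈ -26400 J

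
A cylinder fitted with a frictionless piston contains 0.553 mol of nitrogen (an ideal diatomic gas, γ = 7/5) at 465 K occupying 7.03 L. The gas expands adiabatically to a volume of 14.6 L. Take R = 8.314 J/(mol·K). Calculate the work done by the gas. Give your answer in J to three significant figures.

W ≈ 1350 J

Adiabatic: TV^(γ−1) = const with γ = 7/5.
T₂ = T₁ (V₁/V₂)^(γ−1) = 465 × (7.03/14.6)^0.4 = 465 × 0.7465 = 347.1 K.
W_by = nCᵥ(T₁ − T₂) = (0.553)(20.79)(465 − 347.1) = 1355 J.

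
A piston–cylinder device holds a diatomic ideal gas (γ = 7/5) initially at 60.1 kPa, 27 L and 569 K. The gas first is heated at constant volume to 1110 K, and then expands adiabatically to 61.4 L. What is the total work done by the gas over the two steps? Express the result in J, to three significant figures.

W_total ≈ 2220 J

Step 1 (isochoric): W = 0 (constant volume).
After step 1: P = 117.2 kPa (V unchanged).
Step 2 (adiabatic): W = (P₁V₁ − P₂V₂)/(γ−1) = (3166 − 2279)/0.4 = 2217 J.
W_total = 0 + 2217 = 2217 J.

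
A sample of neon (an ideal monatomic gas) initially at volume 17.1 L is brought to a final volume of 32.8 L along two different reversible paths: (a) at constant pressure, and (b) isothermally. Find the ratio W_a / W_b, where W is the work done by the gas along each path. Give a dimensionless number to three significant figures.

W_a / W_b ≈ 1.41

Path (a) isobaric: W = P₁(V₂ − V₁) → W_a/(P₁V₁) = 0.9181.
Path (b) isothermal: W = P₁V₁ ln(V₂/V₁) → W_b/(P₁V₁) = 0.6514.
W_a / W_b = 0.9181 / 0.6514 = 1.41.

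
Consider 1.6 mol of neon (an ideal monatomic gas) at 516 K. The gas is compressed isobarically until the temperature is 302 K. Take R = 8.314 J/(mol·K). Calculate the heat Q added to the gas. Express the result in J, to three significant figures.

Isobaric: W = nRΔT = (1.6)(8.314)(-214) = -2847 J.
ΔU = nCᵥΔT with Cᵥ = 3R/2: ΔU = (1.6)(12.47)(-214) = -4270 J.
Q = ΔU + W = -4270 − 2847 = -7117 J.

Q ≈ -7120 J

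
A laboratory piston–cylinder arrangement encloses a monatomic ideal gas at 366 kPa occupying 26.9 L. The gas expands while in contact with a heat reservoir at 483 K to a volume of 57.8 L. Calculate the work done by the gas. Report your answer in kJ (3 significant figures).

Isothermal: W = nRT ln(V₂/V₁) = P₁V₁ ln(V₂/V₁).
P₁V₁ = (366 kPa)(26.9 L) = 9845 J.
W = 9845 × ln(57.8/26.9) = 9845 × 0.7649
W_by_gas = 7530 J.

W ≈ 7.53 kJ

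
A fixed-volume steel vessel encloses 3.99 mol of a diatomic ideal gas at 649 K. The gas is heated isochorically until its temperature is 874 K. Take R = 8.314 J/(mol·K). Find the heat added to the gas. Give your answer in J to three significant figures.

Constant volume ⇒ W = 0, so Q = ΔU = nCᵥΔT with Cᵥ = 5R/2 = 20.79 J/(mol·K).
ΔU = (3.99)(20.79)(874 − 649) = 18660 J.

Q ≈ 18700 J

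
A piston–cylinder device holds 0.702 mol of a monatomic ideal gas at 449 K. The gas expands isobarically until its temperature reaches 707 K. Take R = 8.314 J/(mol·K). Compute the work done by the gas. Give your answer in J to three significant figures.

Isobaric: W = P ΔV = nR ΔT.
W = (0.702)(8.314)(707 − 449) = 1506 J.

W ≈ 1510 J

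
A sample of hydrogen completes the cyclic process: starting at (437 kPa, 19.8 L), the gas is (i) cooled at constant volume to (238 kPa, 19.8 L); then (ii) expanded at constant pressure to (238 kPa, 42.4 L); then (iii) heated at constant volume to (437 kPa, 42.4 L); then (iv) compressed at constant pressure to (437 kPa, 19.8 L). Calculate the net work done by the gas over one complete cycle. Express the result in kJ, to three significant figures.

W_net ≈ -4.50 kJ

Constant-volume legs do no work.
W(ii) = (238)(42.4 − 19.8) = 5379 J; W(iv) = (437)(19.8 − 42.4) = -9876 J.
W_net = 5379 − 9876 = -4497 J (the counter-clockwise enclosed area).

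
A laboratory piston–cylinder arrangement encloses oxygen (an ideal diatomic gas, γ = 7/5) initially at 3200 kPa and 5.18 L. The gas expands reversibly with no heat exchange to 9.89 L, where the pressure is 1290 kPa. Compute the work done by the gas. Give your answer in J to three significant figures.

W ≈ 9540 J

Adiabatic: W = (P₁V₁ − P₂V₂)/(γ − 1) with γ = 7/5.
P₁V₁ = 16576 J, P₂V₂ = 12758 J.
W = (16576 − 12758) / 0.4 = 9545 J.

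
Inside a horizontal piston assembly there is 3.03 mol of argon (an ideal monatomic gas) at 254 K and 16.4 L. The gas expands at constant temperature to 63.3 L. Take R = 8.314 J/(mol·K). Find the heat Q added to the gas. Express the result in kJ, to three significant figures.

Isothermal ⇒ ΔU = 0, so Q = W = nRT ln(V₂/V₁).
Q = (3.03)(8.314)(254) ln(63.3/16.4) = 6399 × 1.351 = 8642 J.

Q ≈ 8.64 kJ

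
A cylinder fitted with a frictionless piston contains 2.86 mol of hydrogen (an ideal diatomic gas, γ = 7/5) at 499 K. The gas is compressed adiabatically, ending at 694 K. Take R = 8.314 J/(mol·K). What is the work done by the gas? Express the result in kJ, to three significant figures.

W ≈ -11.6 kJ

Adiabatic ⇒ Q = 0, so W_by = −ΔU = nCᵥ(T₁ − T₂).
Cᵥ = 5R/2 = 20.79 J/(mol·K).
W = (2.86)(20.79)(499 − 694) = -11592 J.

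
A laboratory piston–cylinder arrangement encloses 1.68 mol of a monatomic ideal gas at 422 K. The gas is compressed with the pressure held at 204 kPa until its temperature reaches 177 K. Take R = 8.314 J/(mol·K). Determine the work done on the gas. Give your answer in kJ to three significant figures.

W ≈ 3.42 kJ

Isobaric: W = P ΔV = nR ΔT.
W = (1.68)(8.314)(177 − 422) = -3422 J.
Work on gas = −W_by = 3422 J.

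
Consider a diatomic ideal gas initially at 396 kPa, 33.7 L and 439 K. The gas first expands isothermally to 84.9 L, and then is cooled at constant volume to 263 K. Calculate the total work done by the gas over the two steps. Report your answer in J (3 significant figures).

Step 1 (isothermal): W = P₁V₁ ln(V₂/V₁) = (13345) ln(84.9/33.7) = 12331 J.
Step 2 (isochoric): W = 0 (constant volume).
W_total = 12331 + 0 = 12331 J.

W_total ≈ 12300 J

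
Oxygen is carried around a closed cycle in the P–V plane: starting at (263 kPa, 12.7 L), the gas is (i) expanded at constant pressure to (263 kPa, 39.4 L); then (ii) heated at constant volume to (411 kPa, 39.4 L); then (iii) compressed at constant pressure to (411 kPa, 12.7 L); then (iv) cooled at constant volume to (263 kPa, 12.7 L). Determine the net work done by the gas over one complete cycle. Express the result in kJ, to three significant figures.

Constant-volume legs do no work.
W(i) = (263)(39.4 − 12.7) = 7022 J; W(iii) = (411)(12.7 − 39.4) = -10974 J.
W_net = 7022 − 10974 = -3952 J (the counter-clockwise enclosed area).

W_net ≈ -3.95 kJ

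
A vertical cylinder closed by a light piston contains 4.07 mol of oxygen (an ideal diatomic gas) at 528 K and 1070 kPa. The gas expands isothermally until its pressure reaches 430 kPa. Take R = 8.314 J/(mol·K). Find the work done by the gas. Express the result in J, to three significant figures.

W ≈ 16300 J

Isothermal process: W = nRT ln(V₂/V₁) = nRT ln(P₁/P₂).
W = (4.07)(8.314)(528) × ln(1070/430)
  = 17866 × ln(2.488) = 17866 × 0.9116
W_by_gas = 16288 J.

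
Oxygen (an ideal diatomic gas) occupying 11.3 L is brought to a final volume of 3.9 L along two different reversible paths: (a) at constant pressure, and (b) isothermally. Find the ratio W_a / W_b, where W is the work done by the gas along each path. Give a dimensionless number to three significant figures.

Path (a) isobaric: W = P₁(V₂ − V₁) → W_a/(P₁V₁) = -0.6549.
Path (b) isothermal: W = P₁V₁ ln(V₂/V₁) → W_b/(P₁V₁) = -1.064.
W_a / W_b = -0.6549 / -1.064 = 0.6156.

W_a / W_b ≈ 0.616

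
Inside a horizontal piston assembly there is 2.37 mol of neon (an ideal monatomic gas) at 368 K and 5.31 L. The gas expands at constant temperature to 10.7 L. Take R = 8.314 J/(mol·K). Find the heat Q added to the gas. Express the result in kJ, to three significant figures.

Isothermal ⇒ ΔU = 0, so Q = W = nRT ln(V₂/V₁).
Q = (2.37)(8.314)(368) ln(10.7/5.31) = 7251 × 0.7007 = 5081 J.

Q ≈ 5.08 kJ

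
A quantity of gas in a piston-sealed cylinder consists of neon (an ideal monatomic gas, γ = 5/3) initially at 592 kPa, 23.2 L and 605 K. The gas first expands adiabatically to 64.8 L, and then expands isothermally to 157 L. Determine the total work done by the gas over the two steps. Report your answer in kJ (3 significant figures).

W_total ≈ 16.3 kJ

Step 1 (adiabatic): W = (P₁V₁ − P₂V₂)/(γ−1) = (13734 − 6925)/0.667 = 10214 J.
After step 1: P = 106.9 kPa, V = 64.8 L, T = 305 K.
Step 2 (isothermal): W = P₁V₁ ln(V₂/V₁) = (6925) ln(157/64.8) = 6128 J.
W_total = 10214 + 6128 = 16342 J.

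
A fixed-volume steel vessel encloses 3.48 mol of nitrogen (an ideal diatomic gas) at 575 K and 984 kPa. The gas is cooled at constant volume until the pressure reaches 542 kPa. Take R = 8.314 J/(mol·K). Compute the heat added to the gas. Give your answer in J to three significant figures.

Q ≈ -18700 J

Constant volume ⇒ W = 0, so Q = ΔU = nCᵥΔT with Cᵥ = 5R/2 = 20.79 J/(mol·K).
At constant V, T₂/T₁ = P₂/P₁ ⇒ ΔT = T₁(P₂/P₁ − 1) = 575·(542/984 − 1) = -258.3 K.
ΔU = (3.48)(20.79)(-258.3) = -18682 J.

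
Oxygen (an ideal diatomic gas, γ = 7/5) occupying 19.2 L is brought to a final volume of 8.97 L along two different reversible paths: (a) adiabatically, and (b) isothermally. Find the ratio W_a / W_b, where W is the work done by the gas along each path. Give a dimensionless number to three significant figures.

W_a / W_b ≈ 1.17

Path (a) adiabatic: W = P₁V₁(1 − (V₁/V₂)^(γ−1))/(γ−1) → W_a/(P₁V₁) = -0.8896.
Path (b) isothermal: W = P₁V₁ ln(V₂/V₁) → W_b/(P₁V₁) = -0.761.
W_a / W_b = -0.8896 / -0.761 = 1.169.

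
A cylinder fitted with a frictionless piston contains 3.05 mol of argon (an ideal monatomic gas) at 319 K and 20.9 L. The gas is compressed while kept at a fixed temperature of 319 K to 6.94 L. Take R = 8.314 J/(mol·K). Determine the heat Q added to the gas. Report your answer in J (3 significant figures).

Isothermal ⇒ ΔU = 0, so Q = W = nRT ln(V₂/V₁).
Q = (3.05)(8.314)(319) ln(6.94/20.9) = 8089 × -1.102 = -8918 J.

Q ≈ -8920 J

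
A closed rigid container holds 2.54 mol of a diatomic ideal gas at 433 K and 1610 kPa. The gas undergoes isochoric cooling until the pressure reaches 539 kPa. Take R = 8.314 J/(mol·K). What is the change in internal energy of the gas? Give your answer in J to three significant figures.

Constant volume ⇒ W = 0, so Q = ΔU = nCᵥΔT with Cᵥ = 5R/2 = 20.79 J/(mol·K).
At constant V, T₂/T₁ = P₂/P₁ ⇒ ΔT = T₁(P₂/P₁ − 1) = 433·(539/1610 − 1) = -288 K.
ΔU = (2.54)(20.79)(-288) = -15207 J.

ΔU ≈ -15200 J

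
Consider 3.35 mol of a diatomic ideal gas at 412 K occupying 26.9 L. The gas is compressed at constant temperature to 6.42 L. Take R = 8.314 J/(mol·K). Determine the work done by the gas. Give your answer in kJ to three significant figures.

Isothermal: W = nRT ln(V₂/V₁).
W = (3.35)(8.314)(412) × ln(6.42/26.9)
  = 11475 × -1.433
W_by_gas = -16440 J.

W ≈ -16.4 kJ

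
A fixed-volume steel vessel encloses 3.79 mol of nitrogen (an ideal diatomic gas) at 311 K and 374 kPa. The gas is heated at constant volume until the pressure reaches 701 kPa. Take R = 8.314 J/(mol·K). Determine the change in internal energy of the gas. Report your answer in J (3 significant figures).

ΔU ≈ 21400 J

Constant volume ⇒ W = 0, so Q = ΔU = nCᵥΔT with Cᵥ = 5R/2 = 20.79 J/(mol·K).
At constant V, T₂/T₁ = P₂/P₁ ⇒ ΔT = T₁(P₂/P₁ − 1) = 311·(701/374 − 1) = 271.9 K.
ΔU = (3.79)(20.79)(271.9) = 21420 J.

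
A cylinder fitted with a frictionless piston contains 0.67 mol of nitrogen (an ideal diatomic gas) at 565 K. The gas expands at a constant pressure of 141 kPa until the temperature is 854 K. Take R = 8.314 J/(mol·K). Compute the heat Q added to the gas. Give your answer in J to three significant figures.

Isobaric: W = nRΔT = (0.67)(8.314)(289) = 1610 J.
ΔU = nCᵥΔT with Cᵥ = 5R/2: ΔU = (0.67)(20.79)(289) = 4025 J.
Q = ΔU + W = 4025 + 1610 = 5634 J.

Q ≈ 5630 J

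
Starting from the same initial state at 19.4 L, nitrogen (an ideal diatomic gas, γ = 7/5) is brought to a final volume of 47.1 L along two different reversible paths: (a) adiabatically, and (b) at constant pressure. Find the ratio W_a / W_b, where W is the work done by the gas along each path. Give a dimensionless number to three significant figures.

W_a / W_b ≈ 0.523

Path (a) adiabatic: W = P₁V₁(1 − (V₁/V₂)^(γ−1))/(γ−1) → W_a/(P₁V₁) = 0.7467.
Path (b) isobaric: W = P₁(V₂ − V₁) → W_b/(P₁V₁) = 1.428.
W_a / W_b = 0.7467 / 1.428 = 0.523.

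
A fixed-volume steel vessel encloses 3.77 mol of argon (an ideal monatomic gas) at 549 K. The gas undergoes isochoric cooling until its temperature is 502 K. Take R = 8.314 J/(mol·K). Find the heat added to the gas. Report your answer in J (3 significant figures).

Q ≈ -2210 J

Constant volume ⇒ W = 0, so Q = ΔU = nCᵥΔT with Cᵥ = 3R/2 = 12.47 J/(mol·K).
ΔU = (3.77)(12.47)(502 − 549) = -2210 J.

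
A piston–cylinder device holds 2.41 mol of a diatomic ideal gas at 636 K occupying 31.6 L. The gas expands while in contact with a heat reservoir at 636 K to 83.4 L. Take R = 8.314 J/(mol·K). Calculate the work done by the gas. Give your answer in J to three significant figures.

W ≈ 12400 J

Isothermal: W = nRT ln(V₂/V₁).
W = (2.41)(8.314)(636) × ln(83.4/31.6)
  = 12743 × 0.9705
W_by_gas = 12367 J.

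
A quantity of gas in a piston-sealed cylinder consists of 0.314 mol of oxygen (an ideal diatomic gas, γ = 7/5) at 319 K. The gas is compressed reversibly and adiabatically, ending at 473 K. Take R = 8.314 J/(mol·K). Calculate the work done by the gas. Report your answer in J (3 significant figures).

W ≈ -1010 J

Adiabatic ⇒ Q = 0, so W_by = −ΔU = nCᵥ(T₁ − T₂).
Cᵥ = 5R/2 = 20.79 J/(mol·K).
W = (0.314)(20.79)(319 − 473) = -1005 J.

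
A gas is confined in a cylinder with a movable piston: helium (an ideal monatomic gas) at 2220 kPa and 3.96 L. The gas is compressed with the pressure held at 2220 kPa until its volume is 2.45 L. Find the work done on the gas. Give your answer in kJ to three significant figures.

W ≈ 3.35 kJ

Isobaric: W = P ΔV.
W = (2220 kPa)(2.45 − 3.96 L) = (2220)(-1.51) = -3352 J.
Work on gas = −W_by = 3352 J.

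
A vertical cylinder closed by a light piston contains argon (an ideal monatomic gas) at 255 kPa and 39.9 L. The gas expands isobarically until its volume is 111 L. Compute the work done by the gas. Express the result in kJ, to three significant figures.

Isobaric: W = P ΔV.
W = (255 kPa)(111 − 39.9 L) = (255)(71.1) = 18130 J.

W ≈ 18.1 kJ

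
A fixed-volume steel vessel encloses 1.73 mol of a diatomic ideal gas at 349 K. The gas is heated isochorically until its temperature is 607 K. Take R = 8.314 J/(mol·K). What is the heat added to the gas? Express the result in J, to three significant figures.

Q ≈ 9280 J

Constant volume ⇒ W = 0, so Q = ΔU = nCᵥΔT with Cᵥ = 5R/2 = 20.79 J/(mol·K).
ΔU = (1.73)(20.79)(607 − 349) = 9277 J.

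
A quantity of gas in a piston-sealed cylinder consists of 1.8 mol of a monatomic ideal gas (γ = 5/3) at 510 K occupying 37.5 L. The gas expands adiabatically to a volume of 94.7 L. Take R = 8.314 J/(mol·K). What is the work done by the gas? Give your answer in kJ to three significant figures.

Adiabatic: TV^(γ−1) = const with γ = 5/3.
T₂ = T₁ (V₁/V₂)^(γ−1) = 510 × (37.5/94.7)^0.667 = 510 × 0.5392 = 275 K.
W_by = nCᵥ(T₁ − T₂) = (1.8)(12.47)(510 − 275) = 5275 J.

W ≈ 5.27 kJ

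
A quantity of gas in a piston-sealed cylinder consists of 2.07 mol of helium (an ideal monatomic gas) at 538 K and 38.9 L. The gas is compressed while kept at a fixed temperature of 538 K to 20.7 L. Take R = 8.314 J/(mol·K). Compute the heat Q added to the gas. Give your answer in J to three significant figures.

Isothermal ⇒ ΔU = 0, so Q = W = nRT ln(V₂/V₁).
Q = (2.07)(8.314)(538) ln(20.7/38.9) = 9259 × -0.6309 = -5841 J.

Q ≈ -5840 J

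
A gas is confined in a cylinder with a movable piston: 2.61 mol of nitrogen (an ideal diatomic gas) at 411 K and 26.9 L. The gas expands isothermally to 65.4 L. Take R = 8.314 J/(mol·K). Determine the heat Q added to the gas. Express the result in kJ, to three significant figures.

Q ≈ 7.92 kJ

Isothermal ⇒ ΔU = 0, so Q = W = nRT ln(V₂/V₁).
Q = (2.61)(8.314)(411) ln(65.4/26.9) = 8919 × 0.8884 = 7923 J.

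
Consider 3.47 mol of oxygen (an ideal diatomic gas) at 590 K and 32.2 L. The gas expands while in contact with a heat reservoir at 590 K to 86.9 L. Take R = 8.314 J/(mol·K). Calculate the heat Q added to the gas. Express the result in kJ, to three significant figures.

Q ≈ 16.9 kJ

Isothermal ⇒ ΔU = 0, so Q = W = nRT ln(V₂/V₁).
Q = (3.47)(8.314)(590) ln(86.9/32.2) = 17021 × 0.9928 = 16899 J.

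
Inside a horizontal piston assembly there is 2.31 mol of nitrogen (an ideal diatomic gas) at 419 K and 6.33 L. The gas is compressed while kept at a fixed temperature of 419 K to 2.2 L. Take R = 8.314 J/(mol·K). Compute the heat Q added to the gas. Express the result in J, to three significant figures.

Isothermal ⇒ ΔU = 0, so Q = W = nRT ln(V₂/V₁).
Q = (2.31)(8.314)(419) ln(2.2/6.33) = 8047 × -1.057 = -8504 J.

Q ≈ -8500 J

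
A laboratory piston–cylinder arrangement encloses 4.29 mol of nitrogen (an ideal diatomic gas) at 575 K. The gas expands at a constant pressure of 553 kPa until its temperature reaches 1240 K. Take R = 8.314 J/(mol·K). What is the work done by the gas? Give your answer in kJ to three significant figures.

W ≈ 23.7 kJ

Isobaric: W = P ΔV = nR ΔT.
W = (4.29)(8.314)(1240 − 575) = 23719 J.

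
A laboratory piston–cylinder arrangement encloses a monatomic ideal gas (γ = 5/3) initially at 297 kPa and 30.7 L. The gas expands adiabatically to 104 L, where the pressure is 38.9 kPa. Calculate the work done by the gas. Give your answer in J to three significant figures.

Adiabatic: W = (P₁V₁ − P₂V₂)/(γ − 1) with γ = 5/3.
P₁V₁ = 9118 J, P₂V₂ = 4046 J.
W = (9118 − 4046) / 0.6667 = 7608 J.

W ≈ 7610 J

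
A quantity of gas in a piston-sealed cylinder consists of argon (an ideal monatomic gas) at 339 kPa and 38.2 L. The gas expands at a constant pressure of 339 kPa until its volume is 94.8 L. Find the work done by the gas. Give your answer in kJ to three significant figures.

W ≈ 19.2 kJ

Isobaric: W = P ΔV.
W = (339 kPa)(94.8 − 38.2 L) = (339)(56.6) = 19187 J.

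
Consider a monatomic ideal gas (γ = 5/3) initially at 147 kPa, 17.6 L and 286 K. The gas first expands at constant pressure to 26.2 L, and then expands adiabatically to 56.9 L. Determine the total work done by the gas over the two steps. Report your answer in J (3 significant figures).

W_total ≈ 3600 J

Step 1 (isobaric): W = PΔV = (147 kPa)(26.2 − 17.6 L) = 1264 J.
After step 1: P = 147 kPa, V = 26.2 L, T = 425.7 K.
Step 2 (adiabatic): W = (P₁V₁ − P₂V₂)/(γ−1) = (3851 − 2297)/0.667 = 2332 J.
W_total = 1264 + 2332 = 3596 J.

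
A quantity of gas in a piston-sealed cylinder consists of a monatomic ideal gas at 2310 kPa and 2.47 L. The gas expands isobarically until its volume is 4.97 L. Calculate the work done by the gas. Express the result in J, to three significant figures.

W ≈ 5770 J

Isobaric: W = P ΔV.
W = (2310 kPa)(4.97 − 2.47 L) = (2310)(2.5) = 5775 J.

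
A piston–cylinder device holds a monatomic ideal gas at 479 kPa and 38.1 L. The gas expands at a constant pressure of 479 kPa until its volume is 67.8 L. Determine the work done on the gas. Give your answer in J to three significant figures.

W ≈ -14200 J

Isobaric: W = P ΔV.
W = (479 kPa)(67.8 − 38.1 L) = (479)(29.7) = 14226 J.
Work on gas = −W_by = -14226 J.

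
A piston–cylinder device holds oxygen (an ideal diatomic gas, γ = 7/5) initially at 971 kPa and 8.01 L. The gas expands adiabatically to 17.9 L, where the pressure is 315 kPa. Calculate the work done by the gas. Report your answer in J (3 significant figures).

Adiabatic: W = (P₁V₁ − P₂V₂)/(γ − 1) with γ = 7/5.
P₁V₁ = 7778 J, P₂V₂ = 5638 J.
W = (7778 − 5638) / 0.4 = 5348 J.

W ≈ 5350 J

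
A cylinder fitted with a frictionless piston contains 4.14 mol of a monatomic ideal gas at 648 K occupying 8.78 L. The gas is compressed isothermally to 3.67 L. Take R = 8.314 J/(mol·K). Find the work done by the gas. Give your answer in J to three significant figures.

Isothermal: W = nRT ln(V₂/V₁).
W = (4.14)(8.314)(648) × ln(3.67/8.78)
  = 22304 × -0.8723
W_by_gas = -19456 J.

W ≈ -19500 J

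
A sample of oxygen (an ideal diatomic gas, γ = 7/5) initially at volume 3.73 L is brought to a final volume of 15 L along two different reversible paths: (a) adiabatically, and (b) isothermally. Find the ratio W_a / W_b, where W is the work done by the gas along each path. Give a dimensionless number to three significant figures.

W_a / W_b ≈ 0.767

Path (a) adiabatic: W = P₁V₁(1 − (V₁/V₂)^(γ−1))/(γ−1) → W_a/(P₁V₁) = 1.067.
Path (b) isothermal: W = P₁V₁ ln(V₂/V₁) → W_b/(P₁V₁) = 1.392.
W_a / W_b = 1.067 / 1.392 = 0.7669.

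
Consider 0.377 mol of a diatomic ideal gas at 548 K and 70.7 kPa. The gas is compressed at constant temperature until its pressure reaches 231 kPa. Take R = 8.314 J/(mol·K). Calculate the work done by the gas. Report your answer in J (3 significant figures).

Isothermal process: W = nRT ln(V₂/V₁) = nRT ln(P₁/P₂).
W = (0.377)(8.314)(548) × ln(70.7/231)
  = 1718 × ln(0.3061) = 1718 × -1.184
W_by_gas = -2034 J.

W ≈ -2030 J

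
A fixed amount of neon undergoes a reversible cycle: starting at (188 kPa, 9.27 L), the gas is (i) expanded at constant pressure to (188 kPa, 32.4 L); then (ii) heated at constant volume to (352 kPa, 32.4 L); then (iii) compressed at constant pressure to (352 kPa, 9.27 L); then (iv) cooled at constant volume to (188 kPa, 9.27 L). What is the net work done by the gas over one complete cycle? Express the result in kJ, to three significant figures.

Constant-volume legs do no work.
W(i) = (188)(32.4 − 9.27) = 4348 J; W(iii) = (352)(9.27 − 32.4) = -8142 J.
W_net = 4348 − 8142 = -3793 J (the counter-clockwise enclosed area).

W_net ≈ -3.79 kJ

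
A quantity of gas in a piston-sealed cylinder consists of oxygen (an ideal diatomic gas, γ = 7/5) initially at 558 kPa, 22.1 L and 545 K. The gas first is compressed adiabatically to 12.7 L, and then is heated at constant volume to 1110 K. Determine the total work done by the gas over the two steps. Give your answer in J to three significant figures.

W_total ≈ -7650 J

Step 1 (adiabatic): W = (P₁V₁ − P₂V₂)/(γ−1) = (12332 − 15391)/0.4 = -7648 J.
Step 2 (isochoric): W = 0 (constant volume).
W_total = -7648 + 0 = -7648 J.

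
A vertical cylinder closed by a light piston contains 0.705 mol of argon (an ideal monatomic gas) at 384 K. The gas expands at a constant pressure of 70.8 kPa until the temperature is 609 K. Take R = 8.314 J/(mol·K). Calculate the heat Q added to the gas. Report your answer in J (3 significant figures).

Isobaric: W = nRΔT = (0.705)(8.314)(225) = 1319 J.
ΔU = nCᵥΔT with Cᵥ = 3R/2: ΔU = (0.705)(12.47)(225) = 1978 J.
Q = ΔU + W = 1978 + 1319 = 3297 J.

Q ≈ 3300 J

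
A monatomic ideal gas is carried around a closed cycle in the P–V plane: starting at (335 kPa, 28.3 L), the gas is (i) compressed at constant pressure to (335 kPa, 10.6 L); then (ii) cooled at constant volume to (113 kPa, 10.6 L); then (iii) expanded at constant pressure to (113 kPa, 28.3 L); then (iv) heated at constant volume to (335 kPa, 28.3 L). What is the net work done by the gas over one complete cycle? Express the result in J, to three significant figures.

Constant-volume legs do no work.
W(i) = (335)(10.6 − 28.3) = -5930 J; W(iii) = (113)(28.3 − 10.6) = 2000 J.
W_net = -5930 + 2000 = -3929 J (the counter-clockwise enclosed area).

W_net ≈ -3930 J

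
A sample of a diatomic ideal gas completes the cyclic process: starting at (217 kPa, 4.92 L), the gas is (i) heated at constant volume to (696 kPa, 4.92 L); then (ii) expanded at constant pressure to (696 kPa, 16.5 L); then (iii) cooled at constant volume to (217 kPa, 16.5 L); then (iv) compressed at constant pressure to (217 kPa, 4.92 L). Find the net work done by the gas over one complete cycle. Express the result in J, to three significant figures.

W_net ≈ 5550 J

Constant-volume legs do no work.
W(ii) = (696)(16.5 − 4.92) = 8060 J; W(iv) = (217)(4.92 − 16.5) = -2513 J.
W_net = 8060 − 2513 = 5547 J (the clockwise enclosed area).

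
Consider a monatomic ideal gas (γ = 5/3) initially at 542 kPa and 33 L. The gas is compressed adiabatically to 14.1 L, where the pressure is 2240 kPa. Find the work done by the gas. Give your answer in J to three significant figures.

W ≈ -20500 J

Adiabatic: W = (P₁V₁ − P₂V₂)/(γ − 1) with γ = 5/3.
P₁V₁ = 17886 J, P₂V₂ = 31584 J.
W = (17886 − 31584) / 0.6667 = -20547 J.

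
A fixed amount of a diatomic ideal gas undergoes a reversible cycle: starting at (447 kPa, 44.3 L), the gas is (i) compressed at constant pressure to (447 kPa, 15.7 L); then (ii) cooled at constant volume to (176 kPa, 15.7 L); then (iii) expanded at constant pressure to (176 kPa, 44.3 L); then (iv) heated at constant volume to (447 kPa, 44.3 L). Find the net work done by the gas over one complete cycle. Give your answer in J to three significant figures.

Constant-volume legs do no work.
W(i) = (447)(15.7 − 44.3) = -12784 J; W(iii) = (176)(44.3 − 15.7) = 5034 J.
W_net = -12784 + 5034 = -7751 J (the counter-clockwise enclosed area).

W_net ≈ -7750 J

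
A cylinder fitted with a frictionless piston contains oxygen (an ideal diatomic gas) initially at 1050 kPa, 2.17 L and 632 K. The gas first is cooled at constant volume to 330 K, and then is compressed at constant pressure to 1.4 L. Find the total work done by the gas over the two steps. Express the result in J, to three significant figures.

W_total ≈ -422 J

Step 1 (isochoric): W = 0 (constant volume).
After step 1: P = 548.3 kPa (V unchanged).
Step 2 (isobaric): W = PΔV = (548.3 kPa)(1.4 − 2.17 L) = -422.2 J.
W_total = 0 − 422.2 = -422.2 J.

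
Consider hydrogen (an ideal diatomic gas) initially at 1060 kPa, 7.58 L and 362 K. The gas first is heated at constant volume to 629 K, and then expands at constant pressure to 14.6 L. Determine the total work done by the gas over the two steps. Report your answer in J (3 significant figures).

W_total ≈ 12900 J

Step 1 (isochoric): W = 0 (constant volume).
After step 1: P = 1842 kPa (V unchanged).
Step 2 (isobaric): W = PΔV = (1842 kPa)(14.6 − 7.58 L) = 12930 J.
W_total = 0 + 12930 = 12930 J.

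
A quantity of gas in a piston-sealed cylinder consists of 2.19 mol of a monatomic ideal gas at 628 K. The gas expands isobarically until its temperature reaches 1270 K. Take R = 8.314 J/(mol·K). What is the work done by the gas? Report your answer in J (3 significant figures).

Isobaric: W = P ΔV = nR ΔT.
W = (2.19)(8.314)(1270 − 628) = 11689 J.

W ≈ 11700 J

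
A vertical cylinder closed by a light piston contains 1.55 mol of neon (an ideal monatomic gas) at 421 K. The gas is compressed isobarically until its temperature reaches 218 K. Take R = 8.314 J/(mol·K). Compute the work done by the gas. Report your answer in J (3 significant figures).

W ≈ -2620 J

Isobaric: W = P ΔV = nR ΔT.
W = (1.55)(8.314)(218 − 421) = -2616 J.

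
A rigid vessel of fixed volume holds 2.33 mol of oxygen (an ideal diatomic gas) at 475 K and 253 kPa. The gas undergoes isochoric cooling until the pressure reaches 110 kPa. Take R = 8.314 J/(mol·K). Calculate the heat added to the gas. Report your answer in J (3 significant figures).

Constant volume ⇒ W = 0, so Q = ΔU = nCᵥΔT with Cᵥ = 5R/2 = 20.79 J/(mol·K).
At constant V, T₂/T₁ = P₂/P₁ ⇒ ΔT = T₁(P₂/P₁ − 1) = 475·(110/253 − 1) = -268.5 K.
ΔU = (2.33)(20.79)(-268.5) = -13002 J.

Q ≈ -13000 J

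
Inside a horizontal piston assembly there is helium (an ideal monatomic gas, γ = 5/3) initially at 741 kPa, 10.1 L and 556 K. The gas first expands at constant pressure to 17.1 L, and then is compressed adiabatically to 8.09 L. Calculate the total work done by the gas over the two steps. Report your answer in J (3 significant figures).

Step 1 (isobaric): W = PΔV = (741 kPa)(17.1 − 10.1 L) = 5187 J.
After step 1: P = 741 kPa, V = 17.1 L, T = 941.3 K.
Step 2 (adiabatic): W = (P₁V₁ − P₂V₂)/(γ−1) = (12671 − 20870)/0.667 = -12298 J.
W_total = 5187 − 12298 = -7111 J.

W_total ≈ -7110 J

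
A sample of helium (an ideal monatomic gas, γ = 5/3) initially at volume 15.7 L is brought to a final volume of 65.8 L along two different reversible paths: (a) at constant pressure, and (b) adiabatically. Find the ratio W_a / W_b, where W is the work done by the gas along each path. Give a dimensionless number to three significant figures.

Path (a) isobaric: W = P₁(V₂ − V₁) → W_a/(P₁V₁) = 3.191.
Path (b) adiabatic: W = P₁V₁(1 − (V₁/V₂)^(γ−1))/(γ−1) → W_b/(P₁V₁) = 0.923.
W_a / W_b = 3.191 / 0.923 = 3.457.

W_a / W_b ≈ 3.46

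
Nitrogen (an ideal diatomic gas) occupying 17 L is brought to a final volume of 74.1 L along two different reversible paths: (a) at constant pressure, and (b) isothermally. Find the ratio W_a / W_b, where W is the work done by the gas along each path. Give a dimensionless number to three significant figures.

Path (a) isobaric: W = P₁(V₂ − V₁) → W_a/(P₁V₁) = 3.359.
Path (b) isothermal: W = P₁V₁ ln(V₂/V₁) → W_b/(P₁V₁) = 1.472.
W_a / W_b = 3.359 / 1.472 = 2.281.

W_a / W_b ≈ 2.28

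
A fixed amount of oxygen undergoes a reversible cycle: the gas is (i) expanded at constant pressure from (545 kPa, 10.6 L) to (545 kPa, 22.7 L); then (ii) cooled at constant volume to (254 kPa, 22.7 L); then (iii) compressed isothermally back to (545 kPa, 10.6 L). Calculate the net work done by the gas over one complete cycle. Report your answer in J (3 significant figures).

Leg (i): W = PΔV = (545)(22.7 − 10.6) = 6594 J.
Leg (ii): W = 0.
Leg (iii): W = PᵢVᵢ ln(V_f/Vᵢ) = (5766) ln(10.6/22.7) = -4391 J.
W_net = 6594 − 4391 = 2204 J.

W_net ≈ 2200 J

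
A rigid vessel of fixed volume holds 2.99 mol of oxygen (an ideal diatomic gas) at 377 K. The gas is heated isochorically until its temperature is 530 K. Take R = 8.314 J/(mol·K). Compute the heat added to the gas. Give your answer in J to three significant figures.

Q ≈ 9510 J

Constant volume ⇒ W = 0, so Q = ΔU = nCᵥΔT with Cᵥ = 5R/2 = 20.79 J/(mol·K).
ΔU = (2.99)(20.79)(530 − 377) = 9509 J.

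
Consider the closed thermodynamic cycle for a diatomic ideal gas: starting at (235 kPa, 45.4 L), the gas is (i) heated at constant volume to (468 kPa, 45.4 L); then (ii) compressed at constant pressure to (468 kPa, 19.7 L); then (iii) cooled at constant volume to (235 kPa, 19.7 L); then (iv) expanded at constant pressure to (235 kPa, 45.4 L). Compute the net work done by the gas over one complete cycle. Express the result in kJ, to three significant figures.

W_net ≈ -5.99 kJ

Constant-volume legs do no work.
W(ii) = (468)(19.7 − 45.4) = -12028 J; W(iv) = (235)(45.4 − 19.7) = 6040 J.
W_net = -12028 + 6040 = -5988 J (the counter-clockwise enclosed area).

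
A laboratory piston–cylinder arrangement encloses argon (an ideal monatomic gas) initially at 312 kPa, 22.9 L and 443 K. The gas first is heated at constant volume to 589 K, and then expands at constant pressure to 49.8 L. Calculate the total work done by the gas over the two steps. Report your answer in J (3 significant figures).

Step 1 (isochoric): W = 0 (constant volume).
After step 1: P = 414.8 kPa (V unchanged).
Step 2 (isobaric): W = PΔV = (414.8 kPa)(49.8 − 22.9 L) = 11159 J.
W_total = 0 + 11159 = 11159 J.

W_total ≈ 11200 J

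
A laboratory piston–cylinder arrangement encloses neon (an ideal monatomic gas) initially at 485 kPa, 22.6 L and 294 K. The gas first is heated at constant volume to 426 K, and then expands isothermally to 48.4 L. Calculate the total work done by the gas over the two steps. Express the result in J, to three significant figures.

Step 1 (isochoric): W = 0 (constant volume).
After step 1: P = 702.8 kPa (V unchanged).
Step 2 (isothermal): W = P₁V₁ ln(V₂/V₁) = (15882) ln(48.4/22.6) = 12095 J.
W_total = 0 + 12095 = 12095 J.

W_total ≈ 12100 J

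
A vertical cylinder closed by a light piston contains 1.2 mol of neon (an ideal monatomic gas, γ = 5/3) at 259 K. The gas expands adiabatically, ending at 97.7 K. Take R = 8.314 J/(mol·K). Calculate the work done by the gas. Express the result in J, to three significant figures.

W ≈ 2410 J

Adiabatic ⇒ Q = 0, so W_by = −ΔU = nCᵥ(T₁ − T₂).
Cᵥ = 3R/2 = 12.47 J/(mol·K).
W = (1.2)(12.47)(259 − 97.7) = 2414 J.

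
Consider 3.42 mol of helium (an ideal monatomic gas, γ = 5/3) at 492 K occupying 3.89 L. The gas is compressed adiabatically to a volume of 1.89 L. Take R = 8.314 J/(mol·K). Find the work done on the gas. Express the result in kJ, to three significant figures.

W ≈ 13.0 kJ

Adiabatic: TV^(γ−1) = const with γ = 5/3.
T₂ = T₁ (V₁/V₂)^(γ−1) = 492 × (3.89/1.89)^0.667 = 492 × 1.618 = 796.1 K.
W_by = nCᵥ(T₁ − T₂) = (3.42)(12.47)(492 − 796.1) = -12969 J.
Work on gas = −W_by = 12969 J.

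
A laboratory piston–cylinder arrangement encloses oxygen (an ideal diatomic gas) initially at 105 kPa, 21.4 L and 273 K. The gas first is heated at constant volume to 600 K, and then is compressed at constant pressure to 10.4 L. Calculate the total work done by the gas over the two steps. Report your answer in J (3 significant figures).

Step 1 (isochoric): W = 0 (constant volume).
After step 1: P = 230.8 kPa (V unchanged).
Step 2 (isobaric): W = PΔV = (230.8 kPa)(10.4 − 21.4 L) = -2538 J.
W_total = 0 − 2538 = -2538 J.

W_total ≈ -2540 J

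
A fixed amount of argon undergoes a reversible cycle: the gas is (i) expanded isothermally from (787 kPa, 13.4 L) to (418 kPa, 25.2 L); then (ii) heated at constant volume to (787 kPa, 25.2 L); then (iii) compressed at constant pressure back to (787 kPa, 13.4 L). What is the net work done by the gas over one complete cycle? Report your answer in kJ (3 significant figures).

W_net ≈ -2.63 kJ

Leg (i): W = PᵢVᵢ ln(V_f/Vᵢ) = (10546) ln(25.2/13.4) = 6661 J.
Leg (ii): W = 0.
Leg (iii): W = PΔV = (787)(13.4 − 25.2) = -9287 J.
W_net = 6661 − 9287 = -2626 J.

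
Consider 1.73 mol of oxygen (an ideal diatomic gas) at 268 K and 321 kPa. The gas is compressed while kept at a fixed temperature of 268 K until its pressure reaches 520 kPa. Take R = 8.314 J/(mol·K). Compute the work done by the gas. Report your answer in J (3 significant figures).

W ≈ -1860 J

Isothermal process: W = nRT ln(V₂/V₁) = nRT ln(P₁/P₂).
W = (1.73)(8.314)(268) × ln(321/520)
  = 3855 × ln(0.6173) = 3855 × -0.4824
W_by_gas = -1859 J.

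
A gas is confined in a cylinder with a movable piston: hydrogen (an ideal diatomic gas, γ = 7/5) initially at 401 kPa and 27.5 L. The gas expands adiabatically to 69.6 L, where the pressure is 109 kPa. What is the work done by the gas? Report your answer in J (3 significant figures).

Adiabatic: W = (P₁V₁ − P₂V₂)/(γ − 1) with γ = 7/5.
P₁V₁ = 11028 J, P₂V₂ = 7586 J.
W = (11028 − 7586) / 0.4 = 8603 J.

W ≈ 8600 J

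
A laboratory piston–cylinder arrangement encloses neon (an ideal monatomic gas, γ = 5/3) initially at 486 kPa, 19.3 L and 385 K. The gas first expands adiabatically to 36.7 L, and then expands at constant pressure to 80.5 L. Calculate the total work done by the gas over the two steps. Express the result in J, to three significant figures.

Step 1 (adiabatic): W = (P₁V₁ − P₂V₂)/(γ−1) = (9380 − 6111)/0.667 = 4903 J.
After step 1: P = 166.5 kPa, V = 36.7 L, T = 250.8 K.
Step 2 (isobaric): W = PΔV = (166.5 kPa)(80.5 − 36.7 L) = 7293 J.
W_total = 4903 + 7293 = 12196 J.

W_total ≈ 12200 J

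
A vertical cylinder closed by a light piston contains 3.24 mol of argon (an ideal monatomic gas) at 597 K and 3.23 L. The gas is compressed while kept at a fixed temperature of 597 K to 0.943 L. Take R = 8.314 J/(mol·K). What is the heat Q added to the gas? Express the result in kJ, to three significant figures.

Q ≈ -19.8 kJ

Isothermal ⇒ ΔU = 0, so Q = W = nRT ln(V₂/V₁).
Q = (3.24)(8.314)(597) ln(0.943/3.23) = 16082 × -1.231 = -19799 J.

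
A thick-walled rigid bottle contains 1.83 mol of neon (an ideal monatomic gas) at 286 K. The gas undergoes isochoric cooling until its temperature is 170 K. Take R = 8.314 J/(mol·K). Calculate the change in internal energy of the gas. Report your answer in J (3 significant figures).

ΔU ≈ -2650 J

Constant volume ⇒ W = 0, so Q = ΔU = nCᵥΔT with Cᵥ = 3R/2 = 12.47 J/(mol·K).
ΔU = (1.83)(12.47)(170 − 286) = -2647 J.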